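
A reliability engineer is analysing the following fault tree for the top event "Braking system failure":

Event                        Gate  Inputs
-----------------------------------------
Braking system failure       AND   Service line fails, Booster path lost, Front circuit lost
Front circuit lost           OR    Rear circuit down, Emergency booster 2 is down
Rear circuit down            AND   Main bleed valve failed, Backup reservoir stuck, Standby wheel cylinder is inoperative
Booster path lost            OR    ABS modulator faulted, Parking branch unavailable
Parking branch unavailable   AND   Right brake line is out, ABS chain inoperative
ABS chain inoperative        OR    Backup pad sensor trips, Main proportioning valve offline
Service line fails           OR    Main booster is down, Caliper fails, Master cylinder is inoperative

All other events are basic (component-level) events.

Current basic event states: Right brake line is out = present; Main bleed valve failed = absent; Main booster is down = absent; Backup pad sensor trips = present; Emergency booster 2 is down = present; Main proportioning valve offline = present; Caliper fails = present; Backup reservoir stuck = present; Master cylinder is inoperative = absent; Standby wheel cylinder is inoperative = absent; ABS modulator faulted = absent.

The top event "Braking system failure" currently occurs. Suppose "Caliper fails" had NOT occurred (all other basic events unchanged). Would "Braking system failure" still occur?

No

Counterfactual: set "Caliper fails" to not occurred.
Service line fails [OR]: Main booster is down=not, Caliper fails=not, Master cylinder is inoperative=not → no input occurs → does not occur.
ABS chain inoperative [OR]: Backup pad sensor trips=occurs, Main proportioning valve offline=occurs → at least one input occurs → occurs.
Parking branch unavailable [AND]: Right brake line is out=occurs, ABS chain inoperative=occurs → all inputs occur → occurs.
Booster path lost [OR]: ABS modulator faulted=not, Parking branch unavailable=occurs → at least one input occurs → occurs.
Rear circuit down [AND]: Main bleed valve failed=not, Backup reservoir stuck=occurs, Standby wheel cylinder is inoperative=not → not all inputs occur → does not occur.
Front circuit lost [OR]: Rear circuit down=not, Emergency booster 2 is down=occurs → at least one input occurs → occurs.
Braking system failure [AND]: Service line fails=not, Booster path lost=occurs, Front circuit lost=occurs → not all inputs occur → does not occur.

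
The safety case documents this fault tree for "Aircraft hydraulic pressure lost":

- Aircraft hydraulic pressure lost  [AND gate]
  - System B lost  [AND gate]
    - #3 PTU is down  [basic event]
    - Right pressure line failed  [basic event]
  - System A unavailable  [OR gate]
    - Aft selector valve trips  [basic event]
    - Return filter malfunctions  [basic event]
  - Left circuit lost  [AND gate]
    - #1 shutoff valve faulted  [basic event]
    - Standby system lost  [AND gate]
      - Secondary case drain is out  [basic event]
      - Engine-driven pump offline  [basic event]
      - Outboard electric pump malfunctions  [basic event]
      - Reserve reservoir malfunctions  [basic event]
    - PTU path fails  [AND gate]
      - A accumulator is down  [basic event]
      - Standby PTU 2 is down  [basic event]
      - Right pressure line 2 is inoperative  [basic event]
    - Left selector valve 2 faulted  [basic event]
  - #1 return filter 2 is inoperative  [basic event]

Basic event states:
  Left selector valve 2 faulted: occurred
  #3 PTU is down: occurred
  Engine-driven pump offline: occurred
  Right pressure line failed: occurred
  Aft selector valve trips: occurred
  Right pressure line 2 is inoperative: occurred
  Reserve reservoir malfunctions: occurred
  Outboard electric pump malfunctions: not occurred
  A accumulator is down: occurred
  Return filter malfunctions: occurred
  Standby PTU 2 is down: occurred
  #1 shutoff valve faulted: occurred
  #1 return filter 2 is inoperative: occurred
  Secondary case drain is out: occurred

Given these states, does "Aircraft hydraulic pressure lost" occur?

No

System B lost [AND]: #3 PTU is down=occurs, Right pressure line failed=occurs → all inputs occur → occurs.
System A unavailable [OR]: Aft selector valve trips=occurs, Return filter malfunctions=occurs → at least one input occurs → occurs.
Standby system lost [AND]: Secondary case drain is out=occurs, Engine-driven pump offline=occurs, Outboard electric pump malfunctions=not, Reserve reservoir malfunctions=occurs → not all inputs occur → does not occur.
PTU path fails [AND]: A accumulator is down=occurs, Standby PTU 2 is down=occurs, Right pressure line 2 is inoperative=occurs → all inputs occur → occurs.
Left circuit lost [AND]: #1 shutoff valve faulted=occurs, Standby system lost=not, PTU path fails=occurs, Left selector valve 2 faulted=occurs → not all inputs occur → does not occur.
Aircraft hydraulic pressure lost [AND]: System B lost=occurs, System A unavailable=occurs, Left circuit lost=not, #1 return filter 2 is inoperative=occurs → not all inputs occur → does not occur.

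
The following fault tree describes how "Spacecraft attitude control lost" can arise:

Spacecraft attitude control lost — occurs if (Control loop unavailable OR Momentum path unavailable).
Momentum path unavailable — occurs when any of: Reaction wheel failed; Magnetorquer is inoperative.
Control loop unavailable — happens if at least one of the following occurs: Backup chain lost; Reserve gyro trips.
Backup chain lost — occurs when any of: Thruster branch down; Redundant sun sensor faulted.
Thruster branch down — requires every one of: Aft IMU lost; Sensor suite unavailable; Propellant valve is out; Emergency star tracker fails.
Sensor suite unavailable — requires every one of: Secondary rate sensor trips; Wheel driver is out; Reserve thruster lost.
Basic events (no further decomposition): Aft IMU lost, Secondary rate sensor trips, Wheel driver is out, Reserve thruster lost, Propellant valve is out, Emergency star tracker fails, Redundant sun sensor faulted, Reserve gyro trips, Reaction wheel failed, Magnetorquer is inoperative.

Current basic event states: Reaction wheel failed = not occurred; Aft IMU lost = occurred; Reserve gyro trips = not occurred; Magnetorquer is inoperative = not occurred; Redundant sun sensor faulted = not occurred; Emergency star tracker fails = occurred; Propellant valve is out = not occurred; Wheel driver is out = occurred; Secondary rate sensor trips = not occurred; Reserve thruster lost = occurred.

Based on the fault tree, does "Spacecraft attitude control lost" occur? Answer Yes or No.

No

Sensor suite unavailable [AND]: Secondary rate sensor trips=not, Wheel driver is out=occurs, Reserve thruster lost=occurs → not all inputs occur → does not occur.
Thruster branch down [AND]: Aft IMU lost=occurs, Sensor suite unavailable=not, Propellant valve is out=not, Emergency star tracker fails=occurs → not all inputs occur → does not occur.
Backup chain lost [OR]: Thruster branch down=not, Redundant sun sensor faulted=not → no input occurs → does not occur.
Control loop unavailable [OR]: Backup chain lost=not, Reserve gyro trips=not → no input occurs → does not occur.
Momentum path unavailable [OR]: Reaction wheel failed=not, Magnetorquer is inoperative=not → no input occurs → does not occur.
Spacecraft attitude control lost [OR]: Control loop unavailable=not, Momentum path unavailable=not → no input occurs → does not occur.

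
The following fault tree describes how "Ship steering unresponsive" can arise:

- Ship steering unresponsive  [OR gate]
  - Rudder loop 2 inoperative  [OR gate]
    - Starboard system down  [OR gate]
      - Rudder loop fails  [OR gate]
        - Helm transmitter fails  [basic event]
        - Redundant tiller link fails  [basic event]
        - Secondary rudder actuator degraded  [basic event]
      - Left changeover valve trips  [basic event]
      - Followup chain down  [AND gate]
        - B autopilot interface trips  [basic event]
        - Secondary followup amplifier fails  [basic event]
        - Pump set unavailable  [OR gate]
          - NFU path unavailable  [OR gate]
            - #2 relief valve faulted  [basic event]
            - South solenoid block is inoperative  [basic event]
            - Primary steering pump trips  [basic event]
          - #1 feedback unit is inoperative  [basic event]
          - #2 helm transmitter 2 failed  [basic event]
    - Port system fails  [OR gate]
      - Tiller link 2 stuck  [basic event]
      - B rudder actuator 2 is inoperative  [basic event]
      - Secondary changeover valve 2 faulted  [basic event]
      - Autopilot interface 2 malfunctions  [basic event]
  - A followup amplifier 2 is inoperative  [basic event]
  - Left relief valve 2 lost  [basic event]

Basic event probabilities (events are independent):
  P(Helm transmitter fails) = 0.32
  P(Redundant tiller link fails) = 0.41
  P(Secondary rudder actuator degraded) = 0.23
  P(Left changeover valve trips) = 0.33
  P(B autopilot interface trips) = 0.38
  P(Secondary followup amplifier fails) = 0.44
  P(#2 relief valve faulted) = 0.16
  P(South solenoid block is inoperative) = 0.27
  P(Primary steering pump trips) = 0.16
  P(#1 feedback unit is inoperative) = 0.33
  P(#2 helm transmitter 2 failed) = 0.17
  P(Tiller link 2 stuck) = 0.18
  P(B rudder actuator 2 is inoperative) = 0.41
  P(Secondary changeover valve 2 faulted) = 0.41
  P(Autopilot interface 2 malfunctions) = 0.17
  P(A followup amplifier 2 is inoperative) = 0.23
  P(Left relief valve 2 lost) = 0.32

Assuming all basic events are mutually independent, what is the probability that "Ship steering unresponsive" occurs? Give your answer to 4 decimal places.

0.9774

P(Rudder loop fails) [OR] = 1 − (1−0.32) × (1−0.41) × (1−0.23) = 0.691076
P(NFU path unavailable) [OR] = 1 − (1−0.16) × (1−0.27) × (1−0.16) = 0.484912
P(Pump set unavailable) [OR] = 1 − (1−0.484912) × (1−0.33) × (1−0.17) = 0.713560
P(Followup chain down) [AND] = 0.38 × 0.44 × 0.713560 = 0.119307
P(Starboard system down) [OR] = 1 − (1−0.691076) × (1−0.33) × (1−0.119307) = 0.817715
P(Port system fails) [OR] = 1 − (1−0.18) × (1−0.41) × (1−0.41) × (1−0.17) = 0.763083
P(Rudder loop 2 inoperative) [OR] = 1 − (1−0.817715) × (1−0.763083) = 0.956814
P(Ship steering unresponsive) [OR] = 1 − (1−0.956814) × (1−0.23) × (1−0.32) = 0.977388
Rounded to 4 decimal places: P(Ship steering unresponsive) ≈ 0.9774.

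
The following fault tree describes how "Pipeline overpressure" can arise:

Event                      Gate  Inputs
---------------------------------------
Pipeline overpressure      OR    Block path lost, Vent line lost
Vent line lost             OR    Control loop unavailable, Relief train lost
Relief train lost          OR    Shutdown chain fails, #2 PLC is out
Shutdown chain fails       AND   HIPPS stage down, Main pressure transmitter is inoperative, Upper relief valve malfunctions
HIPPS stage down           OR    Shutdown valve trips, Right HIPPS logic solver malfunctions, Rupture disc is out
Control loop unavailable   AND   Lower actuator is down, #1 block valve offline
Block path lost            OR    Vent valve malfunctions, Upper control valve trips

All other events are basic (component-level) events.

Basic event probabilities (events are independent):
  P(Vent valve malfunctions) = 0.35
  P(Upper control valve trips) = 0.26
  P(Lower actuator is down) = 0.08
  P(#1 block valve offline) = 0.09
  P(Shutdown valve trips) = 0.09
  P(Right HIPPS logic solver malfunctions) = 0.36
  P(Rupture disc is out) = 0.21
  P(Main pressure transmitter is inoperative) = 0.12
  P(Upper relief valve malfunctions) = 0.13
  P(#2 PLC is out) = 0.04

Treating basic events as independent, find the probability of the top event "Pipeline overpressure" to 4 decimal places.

P(Block path lost) [OR] = 1 − (1−0.35) × (1−0.26) = 0.519000
P(Control loop unavailable) [AND] = 0.08 × 0.09 = 0.007200
P(HIPPS stage down) [OR] = 1 − (1−0.09) × (1−0.36) × (1−0.21) = 0.539904
P(Shutdown chain fails) [AND] = 0.539904 × 0.12 × 0.13 = 0.008423
P(Relief train lost) [OR] = 1 − (1−0.008423) × (1−0.04) = 0.048086
P(Vent line lost) [OR] = 1 − (1−0.007200) × (1−0.048086) = 0.054940
P(Pipeline overpressure) [OR] = 1 − (1−0.519000) × (1−0.054940) = 0.545426
Rounded to 4 decimal places: P(Pipeline overpressure) ≈ 0.5454.

0.5454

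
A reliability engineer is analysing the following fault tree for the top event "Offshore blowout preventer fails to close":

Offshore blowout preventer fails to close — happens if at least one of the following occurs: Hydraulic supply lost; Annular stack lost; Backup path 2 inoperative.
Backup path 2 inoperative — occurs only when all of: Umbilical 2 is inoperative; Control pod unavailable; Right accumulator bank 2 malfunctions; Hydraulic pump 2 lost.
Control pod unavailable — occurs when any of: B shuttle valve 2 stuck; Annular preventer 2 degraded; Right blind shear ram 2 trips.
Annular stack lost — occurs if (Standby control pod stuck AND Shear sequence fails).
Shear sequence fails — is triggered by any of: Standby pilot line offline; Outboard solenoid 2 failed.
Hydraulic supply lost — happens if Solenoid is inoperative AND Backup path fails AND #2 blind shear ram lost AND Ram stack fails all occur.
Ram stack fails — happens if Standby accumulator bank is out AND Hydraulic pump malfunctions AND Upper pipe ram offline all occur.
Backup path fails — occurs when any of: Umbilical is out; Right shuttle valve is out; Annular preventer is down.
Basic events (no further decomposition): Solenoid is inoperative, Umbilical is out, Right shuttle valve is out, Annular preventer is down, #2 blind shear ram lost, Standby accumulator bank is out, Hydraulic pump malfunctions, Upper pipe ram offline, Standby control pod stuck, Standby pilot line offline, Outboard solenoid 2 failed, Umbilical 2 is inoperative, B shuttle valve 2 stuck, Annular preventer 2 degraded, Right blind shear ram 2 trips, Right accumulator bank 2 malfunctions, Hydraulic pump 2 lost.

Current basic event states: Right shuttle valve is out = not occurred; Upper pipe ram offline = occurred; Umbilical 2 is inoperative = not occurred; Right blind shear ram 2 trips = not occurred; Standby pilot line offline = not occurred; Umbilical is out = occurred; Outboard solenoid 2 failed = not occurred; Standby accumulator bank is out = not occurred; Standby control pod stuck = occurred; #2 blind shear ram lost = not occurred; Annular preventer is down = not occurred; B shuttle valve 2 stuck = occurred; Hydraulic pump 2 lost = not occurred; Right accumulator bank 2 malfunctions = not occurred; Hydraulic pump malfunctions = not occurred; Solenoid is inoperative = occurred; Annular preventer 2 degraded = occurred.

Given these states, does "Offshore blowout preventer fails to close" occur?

Backup path fails [OR]: Umbilical is out=occurs, Right shuttle valve is out=not, Annular preventer is down=not → at least one input occurs → occurs.
Ram stack fails [AND]: Standby accumulator bank is out=not, Hydraulic pump malfunctions=not, Upper pipe ram offline=occurs → not all inputs occur → does not occur.
Hydraulic supply lost [AND]: Solenoid is inoperative=occurs, Backup path fails=occurs, #2 blind shear ram lost=not, Ram stack fails=not → not all inputs occur → does not occur.
Shear sequence fails [OR]: Standby pilot line offline=not, Outboard solenoid 2 failed=not → no input occurs → does not occur.
Annular stack lost [AND]: Standby control pod stuck=occurs, Shear sequence fails=not → not all inputs occur → does not occur.
Control pod unavailable [OR]: B shuttle valve 2 stuck=occurs, Annular preventer 2 degraded=occurs, Right blind shear ram 2 trips=not → at least one input occurs → occurs.
Backup path 2 inoperative [AND]: Umbilical 2 is inoperative=not, Control pod unavailable=occurs, Right accumulator bank 2 malfunctions=not, Hydraulic pump 2 lost=not → not all inputs occur → does not occur.
Offshore blowout preventer fails to close [OR]: Hydraulic supply lost=not, Annular stack lost=not, Backup path 2 inoperative=not → no input occurs → does not occur.

No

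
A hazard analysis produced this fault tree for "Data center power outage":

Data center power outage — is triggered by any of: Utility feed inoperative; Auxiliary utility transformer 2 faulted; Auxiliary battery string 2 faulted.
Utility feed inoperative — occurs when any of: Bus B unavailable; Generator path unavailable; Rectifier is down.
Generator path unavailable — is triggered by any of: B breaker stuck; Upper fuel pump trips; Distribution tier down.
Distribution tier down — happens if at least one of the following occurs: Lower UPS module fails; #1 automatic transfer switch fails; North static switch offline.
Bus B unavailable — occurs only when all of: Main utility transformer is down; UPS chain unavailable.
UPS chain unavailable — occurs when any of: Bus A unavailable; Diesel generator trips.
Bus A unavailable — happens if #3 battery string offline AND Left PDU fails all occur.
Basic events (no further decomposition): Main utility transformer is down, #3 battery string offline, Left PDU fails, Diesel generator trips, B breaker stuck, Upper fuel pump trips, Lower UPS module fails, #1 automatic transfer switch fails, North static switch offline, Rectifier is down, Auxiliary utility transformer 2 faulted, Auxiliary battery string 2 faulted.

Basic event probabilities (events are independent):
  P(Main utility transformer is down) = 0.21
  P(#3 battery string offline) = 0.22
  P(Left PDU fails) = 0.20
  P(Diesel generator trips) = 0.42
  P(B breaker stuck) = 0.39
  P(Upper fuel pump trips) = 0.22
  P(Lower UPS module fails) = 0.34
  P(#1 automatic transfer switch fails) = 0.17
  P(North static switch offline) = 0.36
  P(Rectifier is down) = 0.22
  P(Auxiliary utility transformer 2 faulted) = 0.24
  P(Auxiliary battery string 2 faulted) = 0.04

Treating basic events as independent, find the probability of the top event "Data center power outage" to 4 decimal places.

P(Bus A unavailable) [AND] = 0.22 × 0.20 = 0.044000
P(UPS chain unavailable) [OR] = 1 − (1−0.044000) × (1−0.42) = 0.445520
P(Bus B unavailable) [AND] = 0.21 × 0.445520 = 0.093559
P(Distribution tier down) [OR] = 1 − (1−0.34) × (1−0.17) × (1−0.36) = 0.649408
P(Generator path unavailable) [OR] = 1 − (1−0.39) × (1−0.22) × (1−0.649408) = 0.833188
P(Utility feed inoperative) [OR] = 1 − (1−0.093559) × (1−0.833188) × (1−0.22) = 0.882060
P(Data center power outage) [OR] = 1 − (1−0.882060) × (1−0.24) × (1−0.04) = 0.913951
Rounded to 4 decimal places: P(Data center power outage) ≈ 0.9140.

0.9140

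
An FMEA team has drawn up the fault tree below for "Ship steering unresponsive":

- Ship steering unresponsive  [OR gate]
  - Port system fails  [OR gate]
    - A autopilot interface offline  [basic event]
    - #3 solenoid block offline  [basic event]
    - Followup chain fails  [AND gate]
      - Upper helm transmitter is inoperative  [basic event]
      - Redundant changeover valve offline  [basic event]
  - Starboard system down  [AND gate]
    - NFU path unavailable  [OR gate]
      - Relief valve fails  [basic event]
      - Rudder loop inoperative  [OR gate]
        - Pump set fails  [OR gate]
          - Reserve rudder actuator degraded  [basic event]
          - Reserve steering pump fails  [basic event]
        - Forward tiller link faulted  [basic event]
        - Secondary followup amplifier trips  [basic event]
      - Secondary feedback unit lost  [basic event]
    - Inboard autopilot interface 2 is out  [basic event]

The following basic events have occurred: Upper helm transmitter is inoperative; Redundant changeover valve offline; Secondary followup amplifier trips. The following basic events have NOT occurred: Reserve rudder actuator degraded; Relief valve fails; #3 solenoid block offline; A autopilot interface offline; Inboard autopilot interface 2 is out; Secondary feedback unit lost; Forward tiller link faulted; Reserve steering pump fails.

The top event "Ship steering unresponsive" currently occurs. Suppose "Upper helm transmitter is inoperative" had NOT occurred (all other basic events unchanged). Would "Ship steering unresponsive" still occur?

Counterfactual: set "Upper helm transmitter is inoperative" to not occurred.
Followup chain fails [AND]: Upper helm transmitter is inoperative=not, Redundant changeover valve offline=occurs → not all inputs occur → does not occur.
Port system fails [OR]: A autopilot interface offline=not, #3 solenoid block offline=not, Followup chain fails=not → no input occurs → does not occur.
Pump set fails [OR]: Reserve rudder actuator degraded=not, Reserve steering pump fails=not → no input occurs → does not occur.
Rudder loop inoperative [OR]: Pump set fails=not, Forward tiller link faulted=not, Secondary followup amplifier trips=occurs → at least one input occurs → occurs.
NFU path unavailable [OR]: Relief valve fails=not, Rudder loop inoperative=occurs, Secondary feedback unit lost=not → at least one input occurs → occurs.
Starboard system down [AND]: NFU path unavailable=occurs, Inboard autopilot interface 2 is out=not → not all inputs occur → does not occur.
Ship steering unresponsive [OR]: Port system fails=not, Starboard system down=not → no input occurs → does not occur.

No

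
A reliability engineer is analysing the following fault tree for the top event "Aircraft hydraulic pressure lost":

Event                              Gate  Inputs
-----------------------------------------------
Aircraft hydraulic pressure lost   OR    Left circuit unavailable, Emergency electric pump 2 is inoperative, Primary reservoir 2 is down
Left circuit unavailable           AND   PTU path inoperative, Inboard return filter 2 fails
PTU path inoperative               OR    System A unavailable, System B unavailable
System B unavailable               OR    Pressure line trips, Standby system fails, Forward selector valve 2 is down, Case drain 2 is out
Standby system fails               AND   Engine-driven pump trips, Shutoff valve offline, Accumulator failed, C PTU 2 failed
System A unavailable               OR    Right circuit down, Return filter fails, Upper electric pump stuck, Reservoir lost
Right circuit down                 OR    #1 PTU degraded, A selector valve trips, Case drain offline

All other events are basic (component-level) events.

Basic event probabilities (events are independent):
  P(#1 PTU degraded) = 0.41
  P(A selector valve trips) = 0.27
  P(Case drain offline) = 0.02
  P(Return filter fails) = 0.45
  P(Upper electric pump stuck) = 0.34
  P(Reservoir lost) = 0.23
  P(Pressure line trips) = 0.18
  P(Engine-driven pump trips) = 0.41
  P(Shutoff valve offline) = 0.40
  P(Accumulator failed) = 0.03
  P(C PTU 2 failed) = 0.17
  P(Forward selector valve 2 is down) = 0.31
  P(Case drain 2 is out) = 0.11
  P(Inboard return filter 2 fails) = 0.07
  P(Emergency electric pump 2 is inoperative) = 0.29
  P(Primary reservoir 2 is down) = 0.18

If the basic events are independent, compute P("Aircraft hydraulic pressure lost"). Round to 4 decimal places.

P(Right circuit down) [OR] = 1 − (1−0.41) × (1−0.27) × (1−0.02) = 0.577914
P(System A unavailable) [OR] = 1 − (1−0.577914) × (1−0.45) × (1−0.34) × (1−0.23) = 0.882023
P(Standby system fails) [AND] = 0.41 × 0.40 × 0.03 × 0.17 = 0.000836
P(System B unavailable) [OR] = 1 − (1−0.18) × (1−0.000836) × (1−0.31) × (1−0.11) = 0.496859
P(PTU path inoperative) [OR] = 1 − (1−0.882023) × (1−0.496859) = 0.940641
P(Left circuit unavailable) [AND] = 0.940641 × 0.07 = 0.065845
P(Aircraft hydraulic pressure lost) [OR] = 1 − (1−0.065845) × (1−0.29) × (1−0.18) = 0.456135
Rounded to 4 decimal places: P(Aircraft hydraulic pressure lost) ≈ 0.4561.

0.4561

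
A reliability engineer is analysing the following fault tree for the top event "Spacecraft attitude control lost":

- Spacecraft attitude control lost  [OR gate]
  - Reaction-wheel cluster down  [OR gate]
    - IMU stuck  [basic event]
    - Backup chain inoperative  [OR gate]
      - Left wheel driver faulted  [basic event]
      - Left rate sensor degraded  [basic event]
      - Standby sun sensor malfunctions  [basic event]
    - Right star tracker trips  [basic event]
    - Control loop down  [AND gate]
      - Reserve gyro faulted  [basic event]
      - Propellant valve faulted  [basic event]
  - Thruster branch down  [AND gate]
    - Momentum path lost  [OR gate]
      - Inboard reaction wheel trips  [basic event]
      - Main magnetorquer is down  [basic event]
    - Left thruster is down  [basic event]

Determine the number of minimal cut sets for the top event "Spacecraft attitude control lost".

Backup chain inoperative [OR]: union of children's cut sets → 3 cut set(s).
Control loop down [AND]: one cut set from each child combined → 1 × 1 = 1 cut set(s).
Reaction-wheel cluster down [OR]: union of children's cut sets → 6 cut set(s).
Momentum path lost [OR]: union of children's cut sets → 2 cut set(s).
Thruster branch down [AND]: one cut set from each child combined → 2 × 1 = 2 cut set(s).
Spacecraft attitude control lost [OR]: union of children's cut sets → 8 cut set(s).
Minimal cut sets: {IMU stuck}; {Left wheel driver faulted}; {Left rate sensor degraded}; {Standby sun sensor malfunctions}; {Right star tracker trips}; {Propellant valve faulted, Reserve gyro faulted}; {Inboard reaction wheel trips, Left thruster is down}; {Left thruster is down, Main magnetorquer is down}.

8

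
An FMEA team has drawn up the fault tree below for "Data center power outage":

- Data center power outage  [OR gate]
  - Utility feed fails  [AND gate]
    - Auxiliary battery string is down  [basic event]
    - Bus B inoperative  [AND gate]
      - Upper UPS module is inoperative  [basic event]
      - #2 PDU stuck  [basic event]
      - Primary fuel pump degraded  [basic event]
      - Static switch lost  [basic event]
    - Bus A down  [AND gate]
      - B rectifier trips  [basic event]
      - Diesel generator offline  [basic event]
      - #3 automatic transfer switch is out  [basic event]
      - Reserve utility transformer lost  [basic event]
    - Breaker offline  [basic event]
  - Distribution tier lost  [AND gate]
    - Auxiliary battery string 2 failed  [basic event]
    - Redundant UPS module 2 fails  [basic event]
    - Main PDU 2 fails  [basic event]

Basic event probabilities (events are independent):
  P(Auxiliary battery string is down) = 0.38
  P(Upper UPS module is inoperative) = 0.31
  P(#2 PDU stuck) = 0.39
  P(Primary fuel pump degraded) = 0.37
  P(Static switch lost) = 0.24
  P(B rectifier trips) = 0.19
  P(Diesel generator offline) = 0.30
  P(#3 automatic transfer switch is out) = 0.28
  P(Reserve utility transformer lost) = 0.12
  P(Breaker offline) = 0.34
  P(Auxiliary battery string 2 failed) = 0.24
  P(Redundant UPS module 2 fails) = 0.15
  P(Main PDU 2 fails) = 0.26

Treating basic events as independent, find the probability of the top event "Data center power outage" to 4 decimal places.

0.0094

P(Bus B inoperative) [AND] = 0.31 × 0.39 × 0.37 × 0.24 = 0.010736
P(Bus A down) [AND] = 0.19 × 0.30 × 0.28 × 0.12 = 0.001915
P(Utility feed fails) [AND] = 0.38 × 0.010736 × 0.001915 × 0.34 = 0.000003
P(Distribution tier lost) [AND] = 0.24 × 0.15 × 0.26 = 0.009360
P(Data center power outage) [OR] = 1 − (1−0.000003) × (1−0.009360) = 0.009363
Rounded to 4 decimal places: P(Data center power outage) ≈ 0.0094.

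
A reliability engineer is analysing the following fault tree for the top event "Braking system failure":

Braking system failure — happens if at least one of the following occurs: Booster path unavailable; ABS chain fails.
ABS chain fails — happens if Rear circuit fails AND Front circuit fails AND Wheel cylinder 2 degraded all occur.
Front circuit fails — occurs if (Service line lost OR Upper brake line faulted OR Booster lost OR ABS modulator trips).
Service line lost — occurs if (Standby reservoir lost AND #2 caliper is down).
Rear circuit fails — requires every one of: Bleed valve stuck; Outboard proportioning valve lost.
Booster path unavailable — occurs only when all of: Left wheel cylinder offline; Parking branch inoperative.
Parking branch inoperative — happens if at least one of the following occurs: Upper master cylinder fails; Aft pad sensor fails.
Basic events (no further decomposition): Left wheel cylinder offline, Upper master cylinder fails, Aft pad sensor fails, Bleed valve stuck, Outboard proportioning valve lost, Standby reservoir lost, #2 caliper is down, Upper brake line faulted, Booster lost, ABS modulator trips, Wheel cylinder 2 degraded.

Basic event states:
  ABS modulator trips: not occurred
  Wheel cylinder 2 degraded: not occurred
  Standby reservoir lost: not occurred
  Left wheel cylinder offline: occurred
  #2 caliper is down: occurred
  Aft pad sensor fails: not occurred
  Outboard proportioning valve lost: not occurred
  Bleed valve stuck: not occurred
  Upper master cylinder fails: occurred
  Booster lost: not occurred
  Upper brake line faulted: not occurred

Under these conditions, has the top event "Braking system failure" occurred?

Parking branch inoperative [OR]: Upper master cylinder fails=occurs, Aft pad sensor fails=not → at least one input occurs → occurs.
Booster path unavailable [AND]: Left wheel cylinder offline=occurs, Parking branch inoperative=occurs → all inputs occur → occurs.
Rear circuit fails [AND]: Bleed valve stuck=not, Outboard proportioning valve lost=not → not all inputs occur → does not occur.
Service line lost [AND]: Standby reservoir lost=not, #2 caliper is down=occurs → not all inputs occur → does not occur.
Front circuit fails [OR]: Service line lost=not, Upper brake line faulted=not, Booster lost=not, ABS modulator trips=not → no input occurs → does not occur.
ABS chain fails [AND]: Rear circuit fails=not, Front circuit fails=not, Wheel cylinder 2 degraded=not → not all inputs occur → does not occur.
Braking system failure [OR]: Booster path unavailable=occurs, ABS chain fails=not → at least one input occurs → occurs.

Yes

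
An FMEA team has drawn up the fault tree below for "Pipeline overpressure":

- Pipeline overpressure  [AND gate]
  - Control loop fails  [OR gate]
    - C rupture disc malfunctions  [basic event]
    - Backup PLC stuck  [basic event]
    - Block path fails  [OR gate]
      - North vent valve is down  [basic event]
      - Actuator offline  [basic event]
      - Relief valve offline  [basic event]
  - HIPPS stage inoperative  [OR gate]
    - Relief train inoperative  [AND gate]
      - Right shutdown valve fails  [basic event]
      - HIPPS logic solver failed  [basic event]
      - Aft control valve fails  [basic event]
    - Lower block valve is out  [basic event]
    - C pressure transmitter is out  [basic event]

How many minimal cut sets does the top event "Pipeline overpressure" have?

Block path fails [OR]: union of children's cut sets → 3 cut set(s).
Control loop fails [OR]: union of children's cut sets → 5 cut set(s).
Relief train inoperative [AND]: one cut set from each child combined → 1 × 1 × 1 = 1 cut set(s).
HIPPS stage inoperative [OR]: union of children's cut sets → 3 cut set(s).
Pipeline overpressure [AND]: one cut set from each child combined → 5 × 3 = 15 cut set(s).

15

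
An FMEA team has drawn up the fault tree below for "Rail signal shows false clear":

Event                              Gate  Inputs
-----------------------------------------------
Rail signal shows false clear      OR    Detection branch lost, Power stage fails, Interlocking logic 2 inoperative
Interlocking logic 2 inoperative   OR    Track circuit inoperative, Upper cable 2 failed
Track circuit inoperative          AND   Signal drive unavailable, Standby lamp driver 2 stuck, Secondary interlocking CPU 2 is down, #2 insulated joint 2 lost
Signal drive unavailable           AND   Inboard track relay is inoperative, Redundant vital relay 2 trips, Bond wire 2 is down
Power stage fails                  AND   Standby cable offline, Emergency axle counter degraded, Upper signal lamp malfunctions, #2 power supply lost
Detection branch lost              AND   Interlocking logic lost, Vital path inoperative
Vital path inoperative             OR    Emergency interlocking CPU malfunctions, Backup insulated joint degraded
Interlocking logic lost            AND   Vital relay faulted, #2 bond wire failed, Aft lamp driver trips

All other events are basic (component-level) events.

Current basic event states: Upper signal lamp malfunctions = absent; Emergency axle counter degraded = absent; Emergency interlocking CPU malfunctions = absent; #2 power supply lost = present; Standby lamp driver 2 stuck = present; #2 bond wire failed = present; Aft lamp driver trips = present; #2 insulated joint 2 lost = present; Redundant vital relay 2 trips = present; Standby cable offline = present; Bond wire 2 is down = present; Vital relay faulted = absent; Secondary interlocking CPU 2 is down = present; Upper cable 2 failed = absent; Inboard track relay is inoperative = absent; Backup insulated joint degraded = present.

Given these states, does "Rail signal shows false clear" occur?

Interlocking logic lost [AND]: Vital relay faulted=not, #2 bond wire failed=occurs, Aft lamp driver trips=occurs → not all inputs occur → does not occur.
Vital path inoperative [OR]: Emergency interlocking CPU malfunctions=not, Backup insulated joint degraded=occurs → at least one input occurs → occurs.
Detection branch lost [AND]: Interlocking logic lost=not, Vital path inoperative=occurs → not all inputs occur → does not occur.
Power stage fails [AND]: Standby cable offline=occurs, Emergency axle counter degraded=not, Upper signal lamp malfunctions=not, #2 power supply lost=occurs → not all inputs occur → does not occur.
Signal drive unavailable [AND]: Inboard track relay is inoperative=not, Redundant vital relay 2 trips=occurs, Bond wire 2 is down=occurs → not all inputs occur → does not occur.
Track circuit inoperative [AND]: Signal drive unavailable=not, Standby lamp driver 2 stuck=occurs, Secondary interlocking CPU 2 is down=occurs, #2 insulated joint 2 lost=occurs → not all inputs occur → does not occur.
Interlocking logic 2 inoperative [OR]: Track circuit inoperative=not, Upper cable 2 failed=not → no input occurs → does not occur.
Rail signal shows false clear [OR]: Detection branch lost=not, Power stage fails=not, Interlocking logic 2 inoperative=not → no input occurs → does not occur.

No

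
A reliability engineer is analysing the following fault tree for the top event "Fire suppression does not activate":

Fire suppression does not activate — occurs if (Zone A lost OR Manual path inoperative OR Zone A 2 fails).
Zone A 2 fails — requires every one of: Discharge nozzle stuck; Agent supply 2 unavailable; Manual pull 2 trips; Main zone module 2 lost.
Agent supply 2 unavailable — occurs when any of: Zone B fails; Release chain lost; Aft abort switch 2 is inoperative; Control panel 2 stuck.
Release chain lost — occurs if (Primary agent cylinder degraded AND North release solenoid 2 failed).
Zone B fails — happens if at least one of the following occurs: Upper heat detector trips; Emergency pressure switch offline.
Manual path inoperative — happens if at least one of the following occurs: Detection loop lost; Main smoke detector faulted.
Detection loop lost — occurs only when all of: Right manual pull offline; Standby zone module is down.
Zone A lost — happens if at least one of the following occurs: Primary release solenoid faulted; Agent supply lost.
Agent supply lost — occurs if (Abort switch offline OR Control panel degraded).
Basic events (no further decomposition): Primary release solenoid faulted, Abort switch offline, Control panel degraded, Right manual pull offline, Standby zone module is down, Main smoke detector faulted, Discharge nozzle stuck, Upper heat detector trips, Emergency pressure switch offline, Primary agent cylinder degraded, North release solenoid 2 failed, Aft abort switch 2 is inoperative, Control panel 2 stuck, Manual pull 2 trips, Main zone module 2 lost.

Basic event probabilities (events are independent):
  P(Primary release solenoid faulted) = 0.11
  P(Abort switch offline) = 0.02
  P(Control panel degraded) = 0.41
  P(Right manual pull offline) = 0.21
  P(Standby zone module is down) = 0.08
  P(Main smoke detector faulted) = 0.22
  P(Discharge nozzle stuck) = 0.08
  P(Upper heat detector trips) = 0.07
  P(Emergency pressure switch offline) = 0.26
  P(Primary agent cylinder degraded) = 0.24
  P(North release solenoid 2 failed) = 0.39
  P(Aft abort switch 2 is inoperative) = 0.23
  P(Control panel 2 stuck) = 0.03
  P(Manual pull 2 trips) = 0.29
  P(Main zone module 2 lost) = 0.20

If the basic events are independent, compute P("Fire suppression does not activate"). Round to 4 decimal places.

0.6063

P(Agent supply lost) [OR] = 1 − (1−0.02) × (1−0.41) = 0.421800
P(Zone A lost) [OR] = 1 − (1−0.11) × (1−0.421800) = 0.485402
P(Detection loop lost) [AND] = 0.21 × 0.08 = 0.016800
P(Manual path inoperative) [OR] = 1 − (1−0.016800) × (1−0.22) = 0.233104
P(Zone B fails) [OR] = 1 − (1−0.07) × (1−0.26) = 0.311800
P(Release chain lost) [AND] = 0.24 × 0.39 = 0.093600
P(Agent supply 2 unavailable) [OR] = 1 − (1−0.311800) × (1−0.093600) × (1−0.23) × (1−0.03) = 0.534095
P(Zone A 2 fails) [AND] = 0.08 × 0.534095 × 0.29 × 0.20 = 0.002478
P(Fire suppression does not activate) [OR] = 1 − (1−0.485402) × (1−0.233104) × (1−0.002478) = 0.606335
Rounded to 4 decimal places: P(Fire suppression does not activate) ≈ 0.6063.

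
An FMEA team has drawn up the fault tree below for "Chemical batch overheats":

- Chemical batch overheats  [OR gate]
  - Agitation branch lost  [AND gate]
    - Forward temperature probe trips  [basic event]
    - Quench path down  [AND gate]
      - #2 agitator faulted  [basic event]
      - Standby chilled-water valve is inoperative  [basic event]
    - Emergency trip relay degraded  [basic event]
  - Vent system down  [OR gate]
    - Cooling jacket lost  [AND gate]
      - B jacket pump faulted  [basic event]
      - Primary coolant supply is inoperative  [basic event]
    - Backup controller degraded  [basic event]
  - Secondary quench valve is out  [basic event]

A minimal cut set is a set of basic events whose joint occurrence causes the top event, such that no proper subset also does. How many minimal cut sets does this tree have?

Quench path down [AND]: one cut set from each child combined → 1 × 1 = 1 cut set(s).
Agitation branch lost [AND]: one cut set from each child combined → 1 × 1 × 1 = 1 cut set(s).
Cooling jacket lost [AND]: one cut set from each child combined → 1 × 1 = 1 cut set(s).
Vent system down [OR]: union of children's cut sets → 2 cut set(s).
Chemical batch overheats [OR]: union of children's cut sets → 4 cut set(s).
Minimal cut sets: {#2 agitator faulted, Emergency trip relay degraded, Forward temperature probe trips, Standby chilled-water valve is inoperative}; {B jacket pump faulted, Primary coolant supply is inoperative}; {Backup controller degraded}; {Secondary quench valve is out}.

4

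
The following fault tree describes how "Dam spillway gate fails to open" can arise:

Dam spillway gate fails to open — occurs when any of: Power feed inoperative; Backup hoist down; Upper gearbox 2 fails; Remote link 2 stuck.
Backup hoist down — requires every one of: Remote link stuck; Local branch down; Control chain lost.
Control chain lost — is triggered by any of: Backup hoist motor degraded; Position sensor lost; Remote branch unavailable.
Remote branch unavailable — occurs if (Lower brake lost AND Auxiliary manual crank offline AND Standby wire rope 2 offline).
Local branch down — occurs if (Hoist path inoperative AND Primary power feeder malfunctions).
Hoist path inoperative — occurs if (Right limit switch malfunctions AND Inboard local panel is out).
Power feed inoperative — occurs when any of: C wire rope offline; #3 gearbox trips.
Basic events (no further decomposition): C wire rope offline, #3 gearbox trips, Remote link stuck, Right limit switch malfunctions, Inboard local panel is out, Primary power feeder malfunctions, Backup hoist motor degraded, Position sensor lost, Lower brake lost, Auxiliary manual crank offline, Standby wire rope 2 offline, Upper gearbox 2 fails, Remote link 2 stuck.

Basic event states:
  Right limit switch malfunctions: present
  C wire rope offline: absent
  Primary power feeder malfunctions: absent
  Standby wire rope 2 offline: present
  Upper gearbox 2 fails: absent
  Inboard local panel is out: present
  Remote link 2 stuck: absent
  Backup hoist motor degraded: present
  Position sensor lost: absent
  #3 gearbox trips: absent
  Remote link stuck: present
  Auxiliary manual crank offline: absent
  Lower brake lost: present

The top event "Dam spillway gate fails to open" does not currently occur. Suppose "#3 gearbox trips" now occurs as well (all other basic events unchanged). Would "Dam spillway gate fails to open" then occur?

Yes

Counterfactual: set "#3 gearbox trips" to occurred.
Power feed inoperative [OR]: C wire rope offline=not, #3 gearbox trips=occurs → at least one input occurs → occurs.
Hoist path inoperative [AND]: Right limit switch malfunctions=occurs, Inboard local panel is out=occurs → all inputs occur → occurs.
Local branch down [AND]: Hoist path inoperative=occurs, Primary power feeder malfunctions=not → not all inputs occur → does not occur.
Remote branch unavailable [AND]: Lower brake lost=occurs, Auxiliary manual crank offline=not, Standby wire rope 2 offline=occurs → not all inputs occur → does not occur.
Control chain lost [OR]: Backup hoist motor degraded=occurs, Position sensor lost=not, Remote branch unavailable=not → at least one input occurs → occurs.
Backup hoist down [AND]: Remote link stuck=occurs, Local branch down=not, Control chain lost=occurs → not all inputs occur → does not occur.
Dam spillway gate fails to open [OR]: Power feed inoperative=occurs, Backup hoist down=not, Upper gearbox 2 fails=not, Remote link 2 stuck=not → at least one input occurs → occurs.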